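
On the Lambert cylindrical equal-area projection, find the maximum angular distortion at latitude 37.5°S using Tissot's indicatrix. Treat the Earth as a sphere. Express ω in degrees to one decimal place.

26.3°

The Lambert cylindrical equal-area projection is the cylindrical equal-area projection with its standard parallel at the equator (φ₀ = 0). For cylindrical equal-area with standard parallel φ₀, h = cos φ / cos φ₀ and k = cos φ₀ / cos φ, so h·k = 1.
At 37.5°: h = 0.7934, k = 1.260; principal scales a = 1.260, b = 0.7934.
sin(ω/2) = (a − b)/(a + b) = 0.4671/2.054 = 0.2274, so ω = 2 arcsin(0.2274) ≈ 26.3°.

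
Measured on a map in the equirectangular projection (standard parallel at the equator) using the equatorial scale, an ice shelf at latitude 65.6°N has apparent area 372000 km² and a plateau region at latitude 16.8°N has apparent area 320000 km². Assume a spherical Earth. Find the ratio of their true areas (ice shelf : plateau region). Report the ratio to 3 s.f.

Plate carrée has h = 1 and k = sec φ, giving areal scale sec φ; true area = (apparent area) · cos φ.
True area of ice shelf: 372000 × cos(65.6°) = 372000 × 0.4131 = 153700 km².
True area of plateau region: 320000 × cos(16.8°) = 320000 × 0.9573 = 306300 km².
Ratio = 153700 / 306300 ≈ 0.502.

0.502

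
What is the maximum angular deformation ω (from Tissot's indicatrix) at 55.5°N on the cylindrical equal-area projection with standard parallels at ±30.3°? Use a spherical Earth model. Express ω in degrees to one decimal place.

A cylindrical equal-area projection with standard parallel φ₀ has meridian scale h = cos φ / cos φ₀ and parallel scale k = cos φ₀ / cos φ (so areas are preserved, h·k = 1).
At 55.5°: h = 0.6560, k = 1.524; principal scales a = 1.524, b = 0.6560.
sin(ω/2) = (a − b)/(a + b) = 0.8683/2.180 = 0.3982, so ω = 2 arcsin(0.3982) ≈ 46.9°.

46.9°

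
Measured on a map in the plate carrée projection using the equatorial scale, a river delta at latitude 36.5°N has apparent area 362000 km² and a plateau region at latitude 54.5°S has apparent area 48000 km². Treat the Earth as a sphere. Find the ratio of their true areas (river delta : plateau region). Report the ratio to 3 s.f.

Plate carrée has h = 1 and k = sec φ, giving areal scale sec φ; true area = (apparent area) · cos φ.
True area of river delta: 362000 × cos(36.5°) = 362000 × 0.8039 = 291000 km².
True area of plateau region: 48000 × cos(54.5°) = 48000 × 0.5807 = 27870 km².
Ratio = 291000 / 27870 ≈ 10.4.

10.4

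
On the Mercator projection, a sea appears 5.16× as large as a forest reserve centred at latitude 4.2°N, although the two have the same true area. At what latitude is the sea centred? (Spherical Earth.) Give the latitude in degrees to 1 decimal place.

On Mercator, (apparent₁)/(apparent₂) = sec²φ₁ / sec²φ₂ when true areas are equal.
cos²φ₂ / cos²φ₁ = 5.16  ⇒  cos φ₁ = cos 4.2° / √5.16 = 0.9973/2.272 = 0.4390.
φ₁ = arccos(0.4390) ≈ 64.0°.

64.0°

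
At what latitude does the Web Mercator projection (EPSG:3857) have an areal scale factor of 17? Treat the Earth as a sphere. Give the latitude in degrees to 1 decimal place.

Mercator areal scale is sec²φ.
sec²φ = 17  ⇒  cos²φ = 0.05882  ⇒  cos φ = 0.2425.
φ = arccos(0.2425) ≈ 76.0°.

76.0°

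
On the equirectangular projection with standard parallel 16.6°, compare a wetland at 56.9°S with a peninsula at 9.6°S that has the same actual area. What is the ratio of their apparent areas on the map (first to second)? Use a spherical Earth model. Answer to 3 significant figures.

With standard parallel φ₀ = 16.6°, the equirectangular projection gives x = Rλ cos φ₀, y = Rφ, so h = 1 and k = cos 16.6° / cos φ.
Areal scale at 56.9°: h·k = 1.000 × 1.755 = 1.755.
Areal scale at 9.6°: h·k = 1.000 × 0.9719 = 0.9719.
Ratio = 1.755/0.9719 ≈ 1.81.

1.81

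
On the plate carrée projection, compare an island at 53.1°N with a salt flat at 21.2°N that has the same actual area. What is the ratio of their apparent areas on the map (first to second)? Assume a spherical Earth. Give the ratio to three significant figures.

For the equirectangular projection with φ₀ = 0 (plate carrée), h = 1 along meridians and k = sec φ along parallels.
Areal scale at 53.1°: h·k = 1.000 × 1.666 = 1.666.
Areal scale at 21.2°: h·k = 1.000 × 1.073 = 1.073.
Ratio = 1.666/1.073 ≈ 1.55.

1.55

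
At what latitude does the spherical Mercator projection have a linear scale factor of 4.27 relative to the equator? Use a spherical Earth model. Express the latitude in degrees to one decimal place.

Mercator scale is k = sec φ = 1/cos φ.
1/cos φ = 4.27  ⇒  cos φ = 0.2342  ⇒  φ = arccos(0.2342) ≈ 76.5°.

76.5°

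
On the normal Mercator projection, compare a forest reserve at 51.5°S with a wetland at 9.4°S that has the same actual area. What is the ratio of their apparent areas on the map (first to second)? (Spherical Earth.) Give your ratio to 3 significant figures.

2.51

On Mercator, area is exaggerated by sec²φ = 1/cos²φ.
At 51.5°: sec²(51.5°) = 1/0.6225² = 2.580.
At 9.4°: sec²(9.4°) = 1/0.9866² = 1.027.
Ratio = 2.580/1.027 = cos²(9.4°)/cos²(51.5°) ≈ 2.51.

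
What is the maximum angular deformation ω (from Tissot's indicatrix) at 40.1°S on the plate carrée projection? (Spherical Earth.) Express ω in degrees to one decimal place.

For the equirectangular projection with φ₀ = 0 (plate carrée), h = 1 along meridians and k = sec φ along parallels.
At 40.1°: h = 1.000, k = 1.307; principal scales a = 1.307, b = 1.000.
sin(ω/2) = (a − b)/(a + b) = 0.3073/2.307 = 0.1332, so ω = 2 arcsin(0.1332) ≈ 15.3°.

15.3°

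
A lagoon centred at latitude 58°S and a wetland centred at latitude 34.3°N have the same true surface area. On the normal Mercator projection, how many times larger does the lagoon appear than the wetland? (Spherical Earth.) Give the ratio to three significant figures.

Mercator is conformal with k = sec φ, so areal scale = k² = sec²φ.
At 58°: sec²(58°) = 1/0.5299² = 3.561.
At 34.3°: sec²(34.3°) = 1/0.8261² = 1.465.
Ratio = 3.561/1.465 = cos²(34.3°)/cos²(58°) ≈ 2.43.

2.43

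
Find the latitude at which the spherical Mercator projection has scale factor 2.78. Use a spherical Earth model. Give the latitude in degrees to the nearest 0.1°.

Mercator scale is k = sec φ = 1/cos φ.
1/cos φ = 2.78  ⇒  cos φ = 0.3597  ⇒  φ = arccos(0.3597) ≈ 68.9°.

68.9°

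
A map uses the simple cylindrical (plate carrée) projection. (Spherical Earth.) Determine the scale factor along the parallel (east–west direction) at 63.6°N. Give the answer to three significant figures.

In the plate carrée (x = Rλ, y = Rφ), meridians are true-scale (h = 1) and parallels are stretched by k = sec φ.
k = 1/cos 63.6° = 1/0.4446 = 2.249.

2.25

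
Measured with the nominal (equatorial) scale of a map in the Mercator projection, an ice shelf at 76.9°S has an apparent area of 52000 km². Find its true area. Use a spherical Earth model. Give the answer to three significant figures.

2670 km²

The Mercator projection is conformal; its linear scale factor is the same in every direction and equals sec φ = 1/cos φ.
Areal scale = k² = sec²φ = 1/cos²(76.9°) = 1/0.2267² = 19.47.
True area = apparent / (areal scale) = 52000 / 19.47 ≈ 2670 km².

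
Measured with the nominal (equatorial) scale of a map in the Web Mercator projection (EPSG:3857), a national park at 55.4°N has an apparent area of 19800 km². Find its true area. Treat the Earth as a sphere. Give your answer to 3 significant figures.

6380 km²

For Mercator, h = k = sec φ (a conformal cylindrical projection has a single point scale, 1/cos φ).
Areal scale = k² = sec²φ = 1/cos²(55.4°) = 1/0.5678² = 3.101.
True area = apparent / (areal scale) = 19800 / 3.101 ≈ 6380 km².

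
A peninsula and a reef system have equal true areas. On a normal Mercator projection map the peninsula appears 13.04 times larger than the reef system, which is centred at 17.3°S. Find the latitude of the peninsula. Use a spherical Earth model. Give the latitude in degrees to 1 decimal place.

On Mercator, (apparent₁)/(apparent₂) = sec²φ₁ / sec²φ₂ when true areas are equal.
cos²φ₂ / cos²φ₁ = 13.04  ⇒  cos φ₁ = cos 17.3° / √13.04 = 0.9548/3.611 = 0.2644.
φ₁ = arccos(0.2644) ≈ 74.7°.

74.7°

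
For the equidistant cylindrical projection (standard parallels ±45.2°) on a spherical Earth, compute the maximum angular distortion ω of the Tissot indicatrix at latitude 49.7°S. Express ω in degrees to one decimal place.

The equidistant cylindrical projection with φ₀ = 45.2° has h = 1 (meridians true) and k = cos φ₀ / cos φ along parallels.
At 49.7°: h = 1.000, k = 1.089; principal scales a = 1.089, b = 1.000.
sin(ω/2) = (a − b)/(a + b) = 0.08943/2.089 = 0.04280, so ω = 2 arcsin(0.04280) ≈ 4.9°.

4.9°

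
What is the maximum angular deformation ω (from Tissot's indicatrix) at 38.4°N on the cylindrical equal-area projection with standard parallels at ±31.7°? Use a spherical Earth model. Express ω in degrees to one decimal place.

9.4°

For cylindrical equal-area with standard parallel φ₀, h = cos φ / cos φ₀ and k = cos φ₀ / cos φ, so h·k = 1.
At 38.4°: h = 0.9211, k = 1.086; principal scales a = 1.086, b = 0.9211.
sin(ω/2) = (a − b)/(a + b) = 0.1645/2.007 = 0.08199, so ω = 2 arcsin(0.08199) ≈ 9.4°.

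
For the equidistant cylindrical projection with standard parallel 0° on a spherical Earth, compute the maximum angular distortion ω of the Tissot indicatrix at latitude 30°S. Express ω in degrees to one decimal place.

Plate carrée maps x = Rλ, y = Rφ. The meridian scale is h = 1 and the parallel scale is k = 1/cos φ = sec φ.
At 30°: h = 1.000, k = 1.155; principal scales a = 1.155, b = 1.000.
sin(ω/2) = (a − b)/(a + b) = 0.1547/2.155 = 0.07180, so ω = 2 arcsin(0.07180) ≈ 8.2°.

8.2°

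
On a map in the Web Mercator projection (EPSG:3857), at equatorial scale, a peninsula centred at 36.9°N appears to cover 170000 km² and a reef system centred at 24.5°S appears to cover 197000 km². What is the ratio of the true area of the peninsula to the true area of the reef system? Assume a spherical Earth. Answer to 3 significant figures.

0.666

On Mercator the areal scale is sec²φ, so true area = apparent × cos²φ.
True area of peninsula: 170000 × cos²(36.9°) = 170000 × 0.6395 = 108700 km².
True area of reef system: 197000 × cos²(24.5°) = 197000 × 0.8280 = 163100 km².
Ratio = 108700 / 163100 ≈ 0.666.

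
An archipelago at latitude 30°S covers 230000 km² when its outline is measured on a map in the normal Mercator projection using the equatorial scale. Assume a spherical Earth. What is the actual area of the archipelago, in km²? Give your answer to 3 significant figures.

The Mercator projection is conformal; its linear scale factor is the same in every direction and equals sec φ = 1/cos φ.
Areal scale = k² = sec²φ = 1/cos²(30°) = 1/0.8660² = 1.333.
True area = apparent / (areal scale) = 230000 / 1.333 ≈ 172000 km².

172000 km²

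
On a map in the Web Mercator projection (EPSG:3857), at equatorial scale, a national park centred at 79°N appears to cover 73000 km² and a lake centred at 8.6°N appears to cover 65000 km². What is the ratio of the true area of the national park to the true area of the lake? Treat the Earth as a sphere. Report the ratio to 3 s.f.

0.0418

Since Mercator area scale is 1/cos²φ, the true area equals the apparent area multiplied by cos²φ.
True area of national park: 73000 × cos²(79°) = 73000 × 0.03641 = 2658 km².
True area of lake: 65000 × cos²(8.6°) = 65000 × 0.9776 = 63550 km².
Ratio = 2658 / 63550 ≈ 0.0418.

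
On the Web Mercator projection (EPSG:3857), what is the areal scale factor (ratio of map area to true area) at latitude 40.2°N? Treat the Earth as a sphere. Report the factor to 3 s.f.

The Mercator projection is conformal; its linear scale factor is the same in every direction and equals sec φ = 1/cos φ.
Areal scale = k² = sec²φ = 1/cos²(40.2°) = 1/0.7638² = 1.714.

1.71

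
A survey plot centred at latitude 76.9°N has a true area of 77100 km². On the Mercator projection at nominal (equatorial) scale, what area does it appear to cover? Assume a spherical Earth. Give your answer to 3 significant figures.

1500000 km²

The Mercator projection is conformal; its linear scale factor is the same in every direction and equals sec φ = 1/cos φ.
Areal scale = k² = sec²φ = 1/cos²(76.9°) = 1/0.2267² = 19.47.
Apparent area = 77100 × 19.47 ≈ 1500000 km².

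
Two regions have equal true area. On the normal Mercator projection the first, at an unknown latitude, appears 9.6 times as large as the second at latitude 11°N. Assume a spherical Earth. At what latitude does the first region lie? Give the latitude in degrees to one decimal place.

71.5°

Mercator areal scale is sec²φ, so apparent-area ratio = sec²φ₁ / sec²φ₂ = cos²φ₂ / cos²φ₁.
cos²φ₂ / cos²φ₁ = 9.6  ⇒  cos φ₁ = cos 11° / √9.6 = 0.9816/3.098 = 0.3168.
φ₁ = arccos(0.3168) ≈ 71.5°.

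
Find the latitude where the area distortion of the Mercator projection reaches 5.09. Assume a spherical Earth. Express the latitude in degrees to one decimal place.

63.7°

Mercator areal scale is sec²φ.
sec²φ = 5.09  ⇒  cos²φ = 0.1965  ⇒  cos φ = 0.4432.
φ = arccos(0.4432) ≈ 63.7°.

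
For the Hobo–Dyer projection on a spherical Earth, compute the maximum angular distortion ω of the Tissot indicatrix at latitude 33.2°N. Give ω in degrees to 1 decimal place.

6.1°

Hobo–Dyer is a cylindrical equal-area projection with standard parallels at ±37.5°. A cylindrical equal-area projection with standard parallel φ₀ has meridian scale h = cos φ / cos φ₀ and parallel scale k = cos φ₀ / cos φ (so areas are preserved, h·k = 1).
At 33.2°: h = 1.055, k = 0.9481; principal scales a = 1.055, b = 0.9481.
sin(ω/2) = (a − b)/(a + b) = 0.1066/2.003 = 0.05322, so ω = 2 arcsin(0.05322) ≈ 6.1°.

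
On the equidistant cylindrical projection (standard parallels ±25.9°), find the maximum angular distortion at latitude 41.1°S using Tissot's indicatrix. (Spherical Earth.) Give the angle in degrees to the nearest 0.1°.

With standard parallel φ₀ = 25.9°, the equirectangular projection gives x = Rλ cos φ₀, y = Rφ, so h = 1 and k = cos 25.9° / cos φ.
At 41.1°: h = 1.000, k = 1.194; principal scales a = 1.194, b = 1.000.
sin(ω/2) = (a − b)/(a + b) = 0.1937/2.194 = 0.08831, so ω = 2 arcsin(0.08831) ≈ 10.1°.

10.1°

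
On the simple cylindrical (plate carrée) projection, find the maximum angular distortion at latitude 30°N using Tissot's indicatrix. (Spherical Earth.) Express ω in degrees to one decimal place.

8.2°

Plate carrée maps x = Rλ, y = Rφ. The meridian scale is h = 1 and the parallel scale is k = 1/cos φ = sec φ.
At 30°: h = 1.000, k = 1.155; principal scales a = 1.155, b = 1.000.
sin(ω/2) = (a − b)/(a + b) = 0.1547/2.155 = 0.07180, so ω = 2 arcsin(0.07180) ≈ 8.2°.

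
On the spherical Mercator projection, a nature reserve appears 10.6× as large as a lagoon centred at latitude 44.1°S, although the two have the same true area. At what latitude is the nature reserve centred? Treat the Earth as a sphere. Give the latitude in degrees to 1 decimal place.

On Mercator, (apparent₁)/(apparent₂) = sec²φ₁ / sec²φ₂ when true areas are equal.
cos²φ₂ / cos²φ₁ = 10.6  ⇒  cos φ₁ = cos 44.1° / √10.6 = 0.7181/3.256 = 0.2206.
φ₁ = arccos(0.2206) ≈ 77.3°.

77.3°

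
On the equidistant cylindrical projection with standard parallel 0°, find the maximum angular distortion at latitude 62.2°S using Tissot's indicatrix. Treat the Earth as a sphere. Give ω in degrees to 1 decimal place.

42.7°

For the equirectangular projection with φ₀ = 0 (plate carrée), h = 1 along meridians and k = sec φ along parallels.
At 62.2°: h = 1.000, k = 2.144; principal scales a = 2.144, b = 1.000.
sin(ω/2) = (a − b)/(a + b) = 1.144/3.144 = 0.3639, so ω = 2 arcsin(0.3639) ≈ 42.7°.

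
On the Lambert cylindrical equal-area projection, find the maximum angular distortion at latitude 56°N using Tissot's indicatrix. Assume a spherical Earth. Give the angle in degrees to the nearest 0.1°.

The Lambert cylindrical equal-area projection is the cylindrical equal-area projection with its standard parallel at the equator (φ₀ = 0). Cylindrical equal-area (φ₀ = 0°): h = cos φ / cos 0° along meridians, k = cos 0° / cos φ along parallels; h·k = 1.
At 56°: h = 0.5592, k = 1.788; principal scales a = 1.788, b = 0.5592.
sin(ω/2) = (a − b)/(a + b) = 1.229/2.347 = 0.5236, so ω = 2 arcsin(0.5236) ≈ 63.1°.

63.1°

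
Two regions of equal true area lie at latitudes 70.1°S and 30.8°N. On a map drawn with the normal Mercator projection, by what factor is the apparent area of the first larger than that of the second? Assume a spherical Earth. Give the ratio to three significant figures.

6.37

On Mercator, area is exaggerated by sec²φ = 1/cos²φ.
At 70.1°: sec²(70.1°) = 1/0.3404² = 8.631.
At 30.8°: sec²(30.8°) = 1/0.8590² = 1.355.
Ratio = 8.631/1.355 = cos²(30.8°)/cos²(70.1°) ≈ 6.37.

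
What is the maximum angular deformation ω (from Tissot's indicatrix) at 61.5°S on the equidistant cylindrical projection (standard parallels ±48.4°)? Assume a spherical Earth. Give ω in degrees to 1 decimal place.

18.8°

In the equirectangular projection with standard parallel φ₀ = 48.4° (x = Rλ cos φ₀, y = Rφ), meridians are true-scale (h = 1) and the parallel scale is k = cos φ₀ / cos φ.
At 61.5°: h = 1.000, k = 1.391; principal scales a = 1.391, b = 1.000.
sin(ω/2) = (a − b)/(a + b) = 0.3914/2.391 = 0.1637, so ω = 2 arcsin(0.1637) ≈ 18.8°.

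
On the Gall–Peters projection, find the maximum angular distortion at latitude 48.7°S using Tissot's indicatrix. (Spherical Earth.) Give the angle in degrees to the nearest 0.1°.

Gall–Peters is a cylindrical equal-area projection with standard parallels at ±45°. For cylindrical equal-area with standard parallel φ₀, h = cos φ / cos φ₀ and k = cos φ₀ / cos φ, so h·k = 1.
At 48.7°: h = 0.9334, k = 1.071; principal scales a = 1.071, b = 0.9334.
sin(ω/2) = (a − b)/(a + b) = 0.1380/2.005 = 0.06883, so ω = 2 arcsin(0.06883) ≈ 7.9°.

7.9°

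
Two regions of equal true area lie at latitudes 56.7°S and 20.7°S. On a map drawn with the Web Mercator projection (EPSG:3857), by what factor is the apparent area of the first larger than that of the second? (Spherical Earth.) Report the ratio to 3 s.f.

On Mercator, area is exaggerated by sec²φ = 1/cos²φ.
At 56.7°: sec²(56.7°) = 1/0.5490² = 3.318.
At 20.7°: sec²(20.7°) = 1/0.9354² = 1.143.
Ratio = 3.318/1.143 = cos²(20.7°)/cos²(56.7°) ≈ 2.90.

2.90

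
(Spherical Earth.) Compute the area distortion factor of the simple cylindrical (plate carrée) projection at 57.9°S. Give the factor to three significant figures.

1.88

Plate carrée maps x = Rλ, y = Rφ. The meridian scale is h = 1 and the parallel scale is k = 1/cos φ = sec φ.
Areal scale = h·k = 1 × sec φ; at 57.9°, h = 1.000, k = 1.882, so h·k = 1.882.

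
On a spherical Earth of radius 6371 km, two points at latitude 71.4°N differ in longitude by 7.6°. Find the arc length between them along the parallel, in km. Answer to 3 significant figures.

Arc length along a parallel = R cos φ · Δλ (with Δλ in radians).
= 6371 × cos 71.4° × (7.6° × π/180) = 6371 × 0.3190 × 0.1326 ≈ 270 km.

270 km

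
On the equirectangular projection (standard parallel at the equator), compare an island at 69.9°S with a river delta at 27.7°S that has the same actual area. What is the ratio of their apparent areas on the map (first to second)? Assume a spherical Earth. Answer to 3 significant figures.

For the equirectangular projection with φ₀ = 0 (plate carrée), h = 1 along meridians and k = sec φ along parallels.
Areal scale at 69.9°: h·k = 1.000 × 2.910 = 2.910.
Areal scale at 27.7°: h·k = 1.000 × 1.129 = 1.129.
Ratio = 2.910/1.129 ≈ 2.58.

2.58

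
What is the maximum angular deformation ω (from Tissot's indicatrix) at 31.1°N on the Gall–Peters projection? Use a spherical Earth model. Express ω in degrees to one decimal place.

Gall–Peters is a cylindrical equal-area projection with standard parallels at ±45°. A cylindrical equal-area projection with standard parallel φ₀ has meridian scale h = cos φ / cos φ₀ and parallel scale k = cos φ₀ / cos φ (so areas are preserved, h·k = 1).
At 31.1°: h = 1.211, k = 0.8258; principal scales a = 1.211, b = 0.8258.
sin(ω/2) = (a − b)/(a + b) = 0.3851/2.037 = 0.1891, so ω = 2 arcsin(0.1891) ≈ 21.8°.

21.8°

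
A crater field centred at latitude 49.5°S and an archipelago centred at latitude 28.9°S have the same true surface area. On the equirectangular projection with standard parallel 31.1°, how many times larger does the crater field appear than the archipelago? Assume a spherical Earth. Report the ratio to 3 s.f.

1.35

The equidistant cylindrical projection with φ₀ = 31.1° has h = 1 (meridians true) and k = cos φ₀ / cos φ along parallels.
Areal scale at 49.5°: h·k = 1.000 × 1.318 = 1.318.
Areal scale at 28.9°: h·k = 1.000 × 0.9781 = 0.9781.
Ratio = 1.318/0.9781 ≈ 1.35.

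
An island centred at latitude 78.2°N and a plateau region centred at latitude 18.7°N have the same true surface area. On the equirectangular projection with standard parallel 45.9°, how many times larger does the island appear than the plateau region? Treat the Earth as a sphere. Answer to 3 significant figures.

With standard parallel φ₀ = 45.9°, the equirectangular projection gives x = Rλ cos φ₀, y = Rφ, so h = 1 and k = cos 45.9° / cos φ.
Areal scale at 78.2°: h·k = 1.000 × 3.403 = 3.403.
Areal scale at 18.7°: h·k = 1.000 × 0.7347 = 0.7347.
Ratio = 3.403/0.7347 ≈ 4.63.

4.63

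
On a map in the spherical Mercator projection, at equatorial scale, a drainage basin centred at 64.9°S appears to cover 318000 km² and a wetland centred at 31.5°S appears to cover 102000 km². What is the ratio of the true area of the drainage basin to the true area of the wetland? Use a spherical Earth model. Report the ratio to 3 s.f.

0.772

Mercator's areal exaggeration is sec²φ; hence true area = (apparent area) · cos²φ.
True area of drainage basin: 318000 × cos²(64.9°) = 318000 × 0.1799 = 57220 km².
True area of wetland: 102000 × cos²(31.5°) = 102000 × 0.7270 = 74150 km².
Ratio = 57220 / 74150 ≈ 0.772.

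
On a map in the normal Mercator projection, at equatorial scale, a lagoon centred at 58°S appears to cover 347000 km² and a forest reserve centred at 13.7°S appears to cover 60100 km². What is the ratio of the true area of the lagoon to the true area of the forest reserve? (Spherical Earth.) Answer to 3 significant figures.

On Mercator the areal scale is sec²φ, so true area = apparent × cos²φ.
True area of lagoon: 347000 × cos²(58°) = 347000 × 0.2808 = 97440 km².
True area of forest reserve: 60100 × cos²(13.7°) = 60100 × 0.9439 = 56730 km².
Ratio = 97440 / 56730 ≈ 1.72.

1.72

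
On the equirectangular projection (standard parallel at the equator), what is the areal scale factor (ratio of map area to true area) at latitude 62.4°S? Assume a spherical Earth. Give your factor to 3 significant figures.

In the plate carrée (x = Rλ, y = Rφ), meridians are true-scale (h = 1) and parallels are stretched by k = sec φ.
Areal scale = h·k = 1 × sec φ; at 62.4°, h = 1.000, k = 2.158, so h·k = 2.158.

2.16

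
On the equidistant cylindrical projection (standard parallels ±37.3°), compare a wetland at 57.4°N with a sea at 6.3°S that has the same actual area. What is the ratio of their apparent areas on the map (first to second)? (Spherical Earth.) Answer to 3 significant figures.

1.84

The equidistant cylindrical projection with φ₀ = 37.3° has h = 1 (meridians true) and k = cos φ₀ / cos φ along parallels.
Areal scale at 57.4°: h·k = 1.000 × 1.476 = 1.476.
Areal scale at 6.3°: h·k = 1.000 × 0.8003 = 0.8003.
Ratio = 1.476/0.8003 ≈ 1.84.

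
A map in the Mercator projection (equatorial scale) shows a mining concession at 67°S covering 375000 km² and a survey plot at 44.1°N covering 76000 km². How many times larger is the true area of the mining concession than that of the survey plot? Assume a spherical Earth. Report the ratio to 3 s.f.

On Mercator the areal scale is sec²φ, so true area = apparent × cos²φ.
True area of mining concession: 375000 × cos²(67°) = 375000 × 0.1527 = 57250 km².
True area of survey plot: 76000 × cos²(44.1°) = 76000 × 0.5157 = 39190 km².
Ratio = 57250 / 39190 ≈ 1.46.

1.46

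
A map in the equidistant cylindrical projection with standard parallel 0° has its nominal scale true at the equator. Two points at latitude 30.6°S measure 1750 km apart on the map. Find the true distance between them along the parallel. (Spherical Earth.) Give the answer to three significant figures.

1510 km

Plate carrée maps x = Rλ, y = Rφ. The meridian scale is h = 1 and the parallel scale is k = 1/cos φ = sec φ.
Along the parallel at 30.6°, map distances are exaggerated by k = sec 30.6° = 1.162.
True distance = 1750 / 1.162 = 1750 × cos 30.6° ≈ 1510 km.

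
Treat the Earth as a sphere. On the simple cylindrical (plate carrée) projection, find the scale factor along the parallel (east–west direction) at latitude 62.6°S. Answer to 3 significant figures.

In the plate carrée (x = Rλ, y = Rφ), meridians are true-scale (h = 1) and parallels are stretched by k = sec φ.
k = 1/cos 62.6° = 1/0.4602 = 2.173.

2.17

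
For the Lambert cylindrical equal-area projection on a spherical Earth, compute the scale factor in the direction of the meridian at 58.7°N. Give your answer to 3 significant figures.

The Lambert cylindrical equal-area projection is the cylindrical equal-area projection with its standard parallel at the equator (φ₀ = 0). Cylindrical equal-area (φ₀ = 0°): h = cos φ / cos 0° along meridians, k = cos 0° / cos φ along parallels; h·k = 1.
h = cos 58.7° / cos 0° = 0.5195/1.000 = 0.5195.

0.520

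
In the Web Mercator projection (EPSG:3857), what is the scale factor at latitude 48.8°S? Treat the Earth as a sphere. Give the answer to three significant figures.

1.52

Mercator is conformal, so the point scale is isotropic: h = k = sec φ = 1/cos φ.
k = 1/cos 48.8° = 1/0.6587 = 1.518.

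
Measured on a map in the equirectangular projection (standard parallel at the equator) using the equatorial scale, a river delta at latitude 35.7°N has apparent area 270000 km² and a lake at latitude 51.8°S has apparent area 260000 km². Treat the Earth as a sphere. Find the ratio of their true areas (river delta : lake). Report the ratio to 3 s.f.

1.36

Plate carrée has h = 1 and k = sec φ, giving areal scale sec φ; true area = (apparent area) · cos φ.
True area of river delta: 270000 × cos(35.7°) = 270000 × 0.8121 = 219300 km².
True area of lake: 260000 × cos(51.8°) = 260000 × 0.6184 = 160800 km².
Ratio = 219300 / 160800 ≈ 1.36.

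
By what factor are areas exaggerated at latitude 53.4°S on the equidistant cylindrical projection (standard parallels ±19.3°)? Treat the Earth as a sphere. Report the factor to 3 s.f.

The equidistant cylindrical projection with φ₀ = 19.3° has h = 1 (meridians true) and k = cos φ₀ / cos φ along parallels.
Areal scale = h·k = 1 × cos φ₀ / cos φ; at 53.4°, h = 1.000, k = 1.583, so h·k = 1.583.

1.58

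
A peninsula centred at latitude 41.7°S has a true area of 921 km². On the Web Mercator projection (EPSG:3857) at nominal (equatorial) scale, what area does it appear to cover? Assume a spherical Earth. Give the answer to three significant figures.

1650 km²

The Mercator projection is conformal; its linear scale factor is the same in every direction and equals sec φ = 1/cos φ.
Areal scale = k² = sec²φ = 1/cos²(41.7°) = 1/0.7466² = 1.794.
Apparent area = 921 × 1.794 ≈ 1650 km².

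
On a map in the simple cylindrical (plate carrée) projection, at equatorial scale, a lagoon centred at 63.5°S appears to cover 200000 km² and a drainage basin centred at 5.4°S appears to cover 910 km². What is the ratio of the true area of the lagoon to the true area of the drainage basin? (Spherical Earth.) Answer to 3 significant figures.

Plate carrée has h = 1 and k = sec φ, giving areal scale sec φ; true area = (apparent area) · cos φ.
True area of lagoon: 200000 × cos(63.5°) = 200000 × 0.4462 = 89240 km².
True area of drainage basin: 910 × cos(5.4°) = 910 × 0.9956 = 906.0 km².
Ratio = 89240 / 906.0 ≈ 98.5.

98.5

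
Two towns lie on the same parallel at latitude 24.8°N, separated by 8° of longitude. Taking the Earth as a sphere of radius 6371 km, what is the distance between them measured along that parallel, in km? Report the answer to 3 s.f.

808 km

Arc length along a parallel = R cos φ · Δλ (with Δλ in radians).
= 6371 × cos 24.8° × (8° × π/180) = 6371 × 0.9078 × 0.1396 ≈ 808 km.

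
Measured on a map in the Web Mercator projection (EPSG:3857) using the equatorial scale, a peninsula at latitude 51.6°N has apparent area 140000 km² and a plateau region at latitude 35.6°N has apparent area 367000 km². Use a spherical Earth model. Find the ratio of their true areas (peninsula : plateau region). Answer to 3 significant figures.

0.223

Mercator's areal exaggeration is sec²φ; hence true area = (apparent area) · cos²φ.
True area of peninsula: 140000 × cos²(51.6°) = 140000 × 0.3858 = 54020 km².
True area of plateau region: 367000 × cos²(35.6°) = 367000 × 0.6611 = 242600 km².
Ratio = 54020 / 242600 ≈ 0.223.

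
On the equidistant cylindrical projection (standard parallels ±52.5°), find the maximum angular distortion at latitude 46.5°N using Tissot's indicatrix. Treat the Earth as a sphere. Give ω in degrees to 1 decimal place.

7.0°

With standard parallel φ₀ = 52.5°, the equirectangular projection gives x = Rλ cos φ₀, y = Rφ, so h = 1 and k = cos 52.5° / cos φ.
At 46.5°: h = 1.000, k = 0.8844; principal scales a = 1.000, b = 0.8844.
sin(ω/2) = (a − b)/(a + b) = 0.1156/1.884 = 0.06136, so ω = 2 arcsin(0.06136) ≈ 7.0°.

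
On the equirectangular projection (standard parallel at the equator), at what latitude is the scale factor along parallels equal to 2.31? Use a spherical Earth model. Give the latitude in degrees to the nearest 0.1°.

Plate carrée: h = 1, k = sec φ along parallels.
sec φ = 2.31  ⇒  cos φ = 0.4329  ⇒  φ ≈ 64.3°.

64.3°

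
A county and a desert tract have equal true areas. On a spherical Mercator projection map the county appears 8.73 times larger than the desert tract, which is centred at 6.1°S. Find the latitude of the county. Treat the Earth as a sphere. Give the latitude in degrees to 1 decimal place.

70.3°

On Mercator, (apparent₁)/(apparent₂) = sec²φ₁ / sec²φ₂ when true areas are equal.
cos²φ₂ / cos²φ₁ = 8.73  ⇒  cos φ₁ = cos 6.1° / √8.73 = 0.9943/2.955 = 0.3365.
φ₁ = arccos(0.3365) ≈ 70.3°.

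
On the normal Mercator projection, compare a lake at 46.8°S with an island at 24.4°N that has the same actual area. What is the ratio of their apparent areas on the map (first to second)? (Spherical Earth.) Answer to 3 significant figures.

On Mercator, area is exaggerated by sec²φ = 1/cos²φ.
At 46.8°: sec²(46.8°) = 1/0.6845² = 2.134.
At 24.4°: sec²(24.4°) = 1/0.9107² = 1.206.
Ratio = 2.134/1.206 = cos²(24.4°)/cos²(46.8°) ≈ 1.77.

1.77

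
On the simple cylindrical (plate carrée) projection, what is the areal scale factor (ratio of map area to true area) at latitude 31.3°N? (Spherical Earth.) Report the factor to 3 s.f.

Plate carrée maps x = Rλ, y = Rφ. The meridian scale is h = 1 and the parallel scale is k = 1/cos φ = sec φ.
Areal scale = h·k = 1 × sec φ; at 31.3°, h = 1.000, k = 1.170, so h·k = 1.170.

1.17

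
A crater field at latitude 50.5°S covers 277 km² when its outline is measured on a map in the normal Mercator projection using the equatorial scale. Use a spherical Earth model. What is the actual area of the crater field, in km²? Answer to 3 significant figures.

112 km²

Mercator is conformal, so the point scale is isotropic: h = k = sec φ = 1/cos φ.
Areal scale = k² = sec²φ = 1/cos²(50.5°) = 1/0.6361² = 2.472.
True area = apparent / (areal scale) = 277 / 2.472 ≈ 112 km².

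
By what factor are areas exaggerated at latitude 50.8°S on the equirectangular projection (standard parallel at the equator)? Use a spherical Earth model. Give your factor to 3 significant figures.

For the equirectangular projection with φ₀ = 0 (plate carrée), h = 1 along meridians and k = sec φ along parallels.
Areal scale = h·k = 1 × sec φ; at 50.8°, h = 1.000, k = 1.582, so h·k = 1.582.

1.58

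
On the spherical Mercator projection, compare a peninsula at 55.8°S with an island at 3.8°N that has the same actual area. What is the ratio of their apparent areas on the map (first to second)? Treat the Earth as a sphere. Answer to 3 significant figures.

On Mercator, area is exaggerated by sec²φ = 1/cos²φ.
At 55.8°: sec²(55.8°) = 1/0.5621² = 3.165.
At 3.8°: sec²(3.8°) = 1/0.9978² = 1.004.
Ratio = 3.165/1.004 = cos²(3.8°)/cos²(55.8°) ≈ 3.15.

3.15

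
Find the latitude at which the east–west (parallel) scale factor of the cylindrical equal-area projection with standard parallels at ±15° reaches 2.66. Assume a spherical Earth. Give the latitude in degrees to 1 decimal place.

68.7°

Cylindrical equal-area (φ₀ = 15°): h = cos φ / cos 15° along meridians, k = cos 15° / cos φ along parallels; h·k = 1.
k = cos φ₀ / cos φ = 2.66  ⇒  cos φ = cos 15° / 2.66 = 0.3631.
φ = arccos(0.3631) ≈ 68.7°.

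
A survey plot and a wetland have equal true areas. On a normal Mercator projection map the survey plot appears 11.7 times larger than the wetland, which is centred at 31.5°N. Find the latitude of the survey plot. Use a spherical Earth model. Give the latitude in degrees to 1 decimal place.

75.6°

On Mercator, (apparent₁)/(apparent₂) = sec²φ₁ / sec²φ₂ when true areas are equal.
cos²φ₂ / cos²φ₁ = 11.7  ⇒  cos φ₁ = cos 31.5° / √11.7 = 0.8526/3.421 = 0.2493.
φ₁ = arccos(0.2493) ≈ 75.6°.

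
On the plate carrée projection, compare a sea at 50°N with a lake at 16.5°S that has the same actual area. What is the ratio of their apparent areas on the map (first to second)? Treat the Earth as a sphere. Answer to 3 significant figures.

In the plate carrée (x = Rλ, y = Rφ), meridians are true-scale (h = 1) and parallels are stretched by k = sec φ.
Areal scale at 50°: h·k = 1.000 × 1.556 = 1.556.
Areal scale at 16.5°: h·k = 1.000 × 1.043 = 1.043.
Ratio = 1.556/1.043 ≈ 1.49.

1.49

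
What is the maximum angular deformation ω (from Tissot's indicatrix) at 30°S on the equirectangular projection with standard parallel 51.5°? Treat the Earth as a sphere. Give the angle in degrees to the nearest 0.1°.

18.8°

In the equirectangular projection with standard parallel φ₀ = 51.5° (x = Rλ cos φ₀, y = Rφ), meridians are true-scale (h = 1) and the parallel scale is k = cos φ₀ / cos φ.
At 30°: h = 1.000, k = 0.7188; principal scales a = 1.000, b = 0.7188.
sin(ω/2) = (a − b)/(a + b) = 0.2812/1.719 = 0.1636, so ω = 2 arcsin(0.1636) ≈ 18.8°.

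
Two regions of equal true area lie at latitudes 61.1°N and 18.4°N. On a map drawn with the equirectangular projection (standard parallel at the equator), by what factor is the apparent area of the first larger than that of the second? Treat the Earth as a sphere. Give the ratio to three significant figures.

1.96

For the equirectangular projection with φ₀ = 0 (plate carrée), h = 1 along meridians and k = sec φ along parallels.
Areal scale at 61.1°: h·k = 1.000 × 2.069 = 2.069.
Areal scale at 18.4°: h·k = 1.000 × 1.054 = 1.054.
Ratio = 2.069/1.054 ≈ 1.96.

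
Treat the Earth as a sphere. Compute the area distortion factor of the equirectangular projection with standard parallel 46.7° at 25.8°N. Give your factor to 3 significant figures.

0.762

The equidistant cylindrical projection with φ₀ = 46.7° has h = 1 (meridians true) and k = cos φ₀ / cos φ along parallels.
Areal scale = h·k = 1 × cos φ₀ / cos φ; at 25.8°, h = 1.000, k = 0.7618, so h·k = 0.7618.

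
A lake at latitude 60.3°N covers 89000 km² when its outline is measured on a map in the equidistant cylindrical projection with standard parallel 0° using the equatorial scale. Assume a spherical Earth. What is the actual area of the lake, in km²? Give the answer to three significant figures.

For the equirectangular projection with φ₀ = 0 (plate carrée), h = 1 along meridians and k = sec φ along parallels.
Areal scale = h·k = 1 × sec φ; at 60.3°, h = 1.000, k = 2.018, so h·k = 2.018.
True area = apparent / (areal scale) = 89000 / 2.018 ≈ 44100 km².

44100 km²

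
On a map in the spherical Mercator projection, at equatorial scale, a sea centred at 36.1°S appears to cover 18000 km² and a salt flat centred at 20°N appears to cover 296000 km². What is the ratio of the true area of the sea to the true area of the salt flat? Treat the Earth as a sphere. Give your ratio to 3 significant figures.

On Mercator the areal scale is sec²φ, so true area = apparent × cos²φ.
True area of sea: 18000 × cos²(36.1°) = 18000 × 0.6528 = 11750 km².
True area of salt flat: 296000 × cos²(20°) = 296000 × 0.8830 = 261400 km².
Ratio = 11750 / 261400 ≈ 0.0450.

0.0450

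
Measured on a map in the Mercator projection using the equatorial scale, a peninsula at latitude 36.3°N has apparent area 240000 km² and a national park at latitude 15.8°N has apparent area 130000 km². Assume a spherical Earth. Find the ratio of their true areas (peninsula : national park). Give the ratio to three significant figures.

1.30

Since Mercator area scale is 1/cos²φ, the true area equals the apparent area multiplied by cos²φ.
True area of peninsula: 240000 × cos²(36.3°) = 240000 × 0.6495 = 155900 km².
True area of national park: 130000 × cos²(15.8°) = 130000 × 0.9259 = 120400 km².
Ratio = 155900 / 120400 ≈ 1.30.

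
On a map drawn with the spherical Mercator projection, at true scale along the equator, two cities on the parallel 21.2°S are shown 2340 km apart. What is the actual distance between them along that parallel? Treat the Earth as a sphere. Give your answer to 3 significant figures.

Mercator is conformal, so the point scale is isotropic: h = k = sec φ = 1/cos φ.
Along the parallel at 21.2°, map distances are exaggerated by k = sec 21.2° = 1.073.
True distance = 2340 / 1.073 = 2340 × cos 21.2° ≈ 2180 km.

2180 km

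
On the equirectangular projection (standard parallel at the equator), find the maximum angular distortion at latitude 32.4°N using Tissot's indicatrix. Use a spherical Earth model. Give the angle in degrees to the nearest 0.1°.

Plate carrée maps x = Rλ, y = Rφ. The meridian scale is h = 1 and the parallel scale is k = 1/cos φ = sec φ.
At 32.4°: h = 1.000, k = 1.184; principal scales a = 1.184, b = 1.000.
sin(ω/2) = (a − b)/(a + b) = 0.1844/2.184 = 0.08441, so ω = 2 arcsin(0.08441) ≈ 9.7°.

9.7°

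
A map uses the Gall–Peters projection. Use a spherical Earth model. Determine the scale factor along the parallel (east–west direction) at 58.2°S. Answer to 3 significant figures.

The Gall–Peters projection is cylindrical equal-area with φ₀ = 45°. A cylindrical equal-area projection with standard parallel φ₀ has meridian scale h = cos φ / cos φ₀ and parallel scale k = cos φ₀ / cos φ (so areas are preserved, h·k = 1).
k = cos 45° / cos 58.2° = 0.7071/0.5270 = 1.342.

1.34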